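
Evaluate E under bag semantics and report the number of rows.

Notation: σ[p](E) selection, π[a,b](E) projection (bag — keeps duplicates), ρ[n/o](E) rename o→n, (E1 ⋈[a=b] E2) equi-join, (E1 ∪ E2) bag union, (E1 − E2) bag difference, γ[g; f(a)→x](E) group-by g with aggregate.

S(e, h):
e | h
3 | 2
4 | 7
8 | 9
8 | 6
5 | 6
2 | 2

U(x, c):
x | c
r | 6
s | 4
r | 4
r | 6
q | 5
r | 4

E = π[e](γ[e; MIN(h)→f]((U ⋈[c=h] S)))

Stepwise |·|:
  U → 6
  S → 6
  (U ⋈[c=h] S) → 4
  γ[e; MIN(h)→f]((U ⋈[c=h] S)) → 2
  π[e](γ[e; MIN(h)→f]((U ⋈[c=h] S))) → 2

|E| = 2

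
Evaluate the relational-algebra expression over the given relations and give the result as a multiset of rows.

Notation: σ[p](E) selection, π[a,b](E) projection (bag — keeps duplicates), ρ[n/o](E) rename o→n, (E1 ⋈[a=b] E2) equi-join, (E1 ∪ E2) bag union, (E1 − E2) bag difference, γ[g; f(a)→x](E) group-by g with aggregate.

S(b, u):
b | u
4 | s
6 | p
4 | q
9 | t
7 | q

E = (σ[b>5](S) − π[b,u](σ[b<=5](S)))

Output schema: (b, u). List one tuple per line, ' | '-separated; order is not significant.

Row counts bottom-up:
  S → 5
  σ[b>5](S) → 3
  S → 5
  σ[b<=5](S) → 2
  π[b,u](σ[b<=5](S)) → 2
  (σ[b>5](S) − π[b,u](σ[b<=5](S))) → 3

== RESULT ==
b | u
6 | p
7 | q
9 | t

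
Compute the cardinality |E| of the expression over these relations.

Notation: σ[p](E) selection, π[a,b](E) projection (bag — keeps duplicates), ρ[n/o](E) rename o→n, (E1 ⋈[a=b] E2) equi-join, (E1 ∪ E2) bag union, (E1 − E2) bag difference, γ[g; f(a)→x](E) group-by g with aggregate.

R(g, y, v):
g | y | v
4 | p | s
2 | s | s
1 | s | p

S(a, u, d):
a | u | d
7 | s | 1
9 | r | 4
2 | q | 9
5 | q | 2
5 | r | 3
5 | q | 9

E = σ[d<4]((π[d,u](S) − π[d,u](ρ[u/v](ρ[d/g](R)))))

Subexpression sizes:
  S → 6
  π[d,u](S) → 6
  R → 3
  ρ[d/g](R) → 3
  ρ[u/v](ρ[d/g](R)) → 3
  π[d,u](ρ[u/v](ρ[d/g](R))) → 3
  (π[d,u](S) − π[d,u](ρ[u/v](ρ[d/g](R)))) → 6
  σ[d<4]((π[d,u](S) − π[d,u](ρ[u/v](ρ[d/g](R))))) → 3

|E| = 3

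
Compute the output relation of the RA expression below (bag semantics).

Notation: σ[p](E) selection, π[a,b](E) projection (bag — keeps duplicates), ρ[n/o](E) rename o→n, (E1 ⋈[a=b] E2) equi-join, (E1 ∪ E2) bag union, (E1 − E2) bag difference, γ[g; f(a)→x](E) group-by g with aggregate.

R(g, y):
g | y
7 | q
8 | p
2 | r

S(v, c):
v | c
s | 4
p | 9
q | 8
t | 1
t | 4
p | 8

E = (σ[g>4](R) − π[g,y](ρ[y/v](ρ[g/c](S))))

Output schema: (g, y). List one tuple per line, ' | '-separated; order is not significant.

Row counts bottom-up:
  R → 3
  σ[g>4](R) → 2
  S → 6
  ρ[g/c](S) → 6
  ρ[y/v](ρ[g/c](S)) → 6
  π[g,y](ρ[y/v](ρ[g/c](S))) → 6
  (σ[g>4](R) − π[g,y](ρ[y/v](ρ[g/c](S)))) → 1

== RESULT ==
g | y
7 | q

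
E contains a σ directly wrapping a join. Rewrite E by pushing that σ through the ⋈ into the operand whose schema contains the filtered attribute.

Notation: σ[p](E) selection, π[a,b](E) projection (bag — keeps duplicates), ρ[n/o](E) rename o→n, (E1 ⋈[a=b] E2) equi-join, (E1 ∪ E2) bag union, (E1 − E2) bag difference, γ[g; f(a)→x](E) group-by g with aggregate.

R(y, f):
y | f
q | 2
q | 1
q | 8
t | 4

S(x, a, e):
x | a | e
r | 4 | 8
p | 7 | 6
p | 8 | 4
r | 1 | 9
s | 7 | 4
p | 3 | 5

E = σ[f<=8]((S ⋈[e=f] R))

σ filters on f, owned by the right side.
E' = (S ⋈[e=f] σ[f<=8](R))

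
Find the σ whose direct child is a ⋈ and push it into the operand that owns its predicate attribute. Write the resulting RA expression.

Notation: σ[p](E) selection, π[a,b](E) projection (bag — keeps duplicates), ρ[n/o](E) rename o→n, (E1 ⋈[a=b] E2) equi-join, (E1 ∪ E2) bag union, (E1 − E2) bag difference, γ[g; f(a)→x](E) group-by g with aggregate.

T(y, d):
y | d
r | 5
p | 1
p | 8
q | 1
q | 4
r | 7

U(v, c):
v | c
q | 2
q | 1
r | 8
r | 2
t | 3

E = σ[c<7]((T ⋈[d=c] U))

σ filters on c, owned by the right side.
E' = (T ⋈[d=c] σ[c<7](U))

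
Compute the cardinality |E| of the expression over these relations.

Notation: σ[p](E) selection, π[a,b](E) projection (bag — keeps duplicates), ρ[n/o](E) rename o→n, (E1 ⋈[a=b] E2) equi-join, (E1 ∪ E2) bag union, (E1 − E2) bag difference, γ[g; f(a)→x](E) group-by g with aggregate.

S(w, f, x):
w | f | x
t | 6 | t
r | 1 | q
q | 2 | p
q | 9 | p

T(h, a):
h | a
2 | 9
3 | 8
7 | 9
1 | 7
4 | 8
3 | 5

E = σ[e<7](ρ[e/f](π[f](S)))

Stepwise |·|:
  S → 4
  π[f](S) → 4
  ρ[e/f](π[f](S)) → 4
  σ[e<7](ρ[e/f](π[f](S))) → 3

|E| = 3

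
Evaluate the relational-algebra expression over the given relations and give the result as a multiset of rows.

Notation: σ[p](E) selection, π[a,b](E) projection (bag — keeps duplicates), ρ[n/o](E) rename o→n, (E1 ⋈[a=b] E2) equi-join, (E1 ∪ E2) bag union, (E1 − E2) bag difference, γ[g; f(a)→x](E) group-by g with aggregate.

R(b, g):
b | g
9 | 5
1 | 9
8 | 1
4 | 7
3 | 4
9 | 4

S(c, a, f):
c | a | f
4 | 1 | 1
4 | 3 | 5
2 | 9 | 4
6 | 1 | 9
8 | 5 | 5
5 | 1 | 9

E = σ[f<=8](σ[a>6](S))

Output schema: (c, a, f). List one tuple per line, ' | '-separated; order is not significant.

Stepwise |·|:
  S → 6
  σ[a>6](S) → 1
  σ[f<=8](σ[a>6](S)) → 1

== RESULT ==
c | a | f
2 | 9 | 4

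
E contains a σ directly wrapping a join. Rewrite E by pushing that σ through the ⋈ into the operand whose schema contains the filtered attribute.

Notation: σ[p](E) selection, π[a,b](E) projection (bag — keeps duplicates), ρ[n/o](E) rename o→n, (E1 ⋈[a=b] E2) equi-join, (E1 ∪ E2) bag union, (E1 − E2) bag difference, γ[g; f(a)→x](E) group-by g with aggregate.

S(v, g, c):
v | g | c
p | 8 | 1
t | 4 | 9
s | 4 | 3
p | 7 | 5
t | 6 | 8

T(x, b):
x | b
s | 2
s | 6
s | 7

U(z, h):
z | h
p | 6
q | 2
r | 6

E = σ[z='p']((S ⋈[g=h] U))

σ filters on z, owned by the right side.
E' = (S ⋈[g=h] σ[z='p'](U))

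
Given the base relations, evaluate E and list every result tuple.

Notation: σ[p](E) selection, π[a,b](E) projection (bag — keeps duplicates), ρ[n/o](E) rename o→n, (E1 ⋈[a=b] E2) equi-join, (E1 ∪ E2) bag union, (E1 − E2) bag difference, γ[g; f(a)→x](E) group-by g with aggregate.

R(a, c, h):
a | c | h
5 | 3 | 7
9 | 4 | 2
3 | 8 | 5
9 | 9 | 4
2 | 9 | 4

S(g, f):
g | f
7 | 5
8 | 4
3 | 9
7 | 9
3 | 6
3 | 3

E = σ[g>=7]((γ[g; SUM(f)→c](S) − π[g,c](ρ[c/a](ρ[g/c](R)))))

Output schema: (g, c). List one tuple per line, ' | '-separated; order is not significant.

Row counts bottom-up:
  S → 6
  γ[g; SUM(f)→c](S) → 3
  R → 5
  ρ[g/c](R) → 5
  ρ[c/a](ρ[g/c](R)) → 5
  π[g,c](ρ[c/a](ρ[g/c](R))) → 5
  (γ[g; SUM(f)→c](S) − π[g,c](ρ[c/a](ρ[g/c](R)))) → 3
  σ[g>=7]((γ[g; SUM(f)→c](S) − π[g,c](ρ[c/a](ρ[g/c](R))))) → 2

== RESULT ==
g | c
7 | 14
8 | 4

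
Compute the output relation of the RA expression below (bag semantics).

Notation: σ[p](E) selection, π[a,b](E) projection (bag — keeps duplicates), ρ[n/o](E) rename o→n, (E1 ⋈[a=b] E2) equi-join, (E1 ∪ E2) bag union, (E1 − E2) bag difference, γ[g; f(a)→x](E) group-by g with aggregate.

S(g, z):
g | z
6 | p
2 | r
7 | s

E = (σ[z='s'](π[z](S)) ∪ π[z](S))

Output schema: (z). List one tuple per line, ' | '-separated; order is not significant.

Per-node cardinality:
  S → 3
  π[z](S) → 3
  σ[z='s'](π[z](S)) → 1
  S → 3
  π[z](S) → 3
  (σ[z='s'](π[z](S)) ∪ π[z](S)) → 4

== RESULT ==
z
p
r
s
s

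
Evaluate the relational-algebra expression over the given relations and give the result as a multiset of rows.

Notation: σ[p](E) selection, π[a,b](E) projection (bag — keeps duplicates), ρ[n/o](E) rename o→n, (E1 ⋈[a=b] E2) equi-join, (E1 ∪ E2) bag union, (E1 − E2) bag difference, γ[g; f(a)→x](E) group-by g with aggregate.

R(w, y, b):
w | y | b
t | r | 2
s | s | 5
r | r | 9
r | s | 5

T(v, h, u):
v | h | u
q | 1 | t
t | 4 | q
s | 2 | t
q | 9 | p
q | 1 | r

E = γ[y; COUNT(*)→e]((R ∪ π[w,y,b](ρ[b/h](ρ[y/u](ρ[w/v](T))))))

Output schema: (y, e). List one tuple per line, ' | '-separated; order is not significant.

Subexpression sizes:
  R → 4
  T → 5
  ρ[w/v](T) → 5
  ρ[y/u](ρ[w/v](T)) → 5
  ρ[b/h](ρ[y/u](ρ[w/v](T))) → 5
  π[w,y,b](ρ[b/h](ρ[y/u](ρ[w/v](T)))) → 5
  (R ∪ π[w,y,b](ρ[b/h](ρ[y/u](ρ[w/v](T))))) → 9
  γ[y; COUNT(*)→e]((R ∪ π[w,y,b](ρ[b/h](ρ[y/u](ρ[w/v](T)))))) → 5

== RESULT ==
y | e
p | 1
q | 1
r | 3
s | 2
t | 2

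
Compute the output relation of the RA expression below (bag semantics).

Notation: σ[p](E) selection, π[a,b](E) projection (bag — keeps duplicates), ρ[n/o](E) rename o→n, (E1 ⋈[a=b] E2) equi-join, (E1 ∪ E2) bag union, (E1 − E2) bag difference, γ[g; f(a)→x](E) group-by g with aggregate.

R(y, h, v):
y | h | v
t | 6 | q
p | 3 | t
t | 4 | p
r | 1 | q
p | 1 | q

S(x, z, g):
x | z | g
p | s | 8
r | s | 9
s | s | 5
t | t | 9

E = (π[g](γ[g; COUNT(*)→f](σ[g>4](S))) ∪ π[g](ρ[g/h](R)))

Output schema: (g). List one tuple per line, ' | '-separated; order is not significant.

Stepwise |·|:
  S → 4
  σ[g>4](S) → 4
  γ[g; COUNT(*)→f](σ[g>4](S)) → 3
  π[g](γ[g; COUNT(*)→f](σ[g>4](S))) → 3
  R → 5
  ρ[g/h](R) → 5
  π[g](ρ[g/h](R)) → 5
  (π[g](γ[g; COUNT(*)→f](σ[g>4](S))) ∪ π[g](ρ[g/h](R))) → 8

== RESULT ==
g
1
1
3
4
5
6
8
9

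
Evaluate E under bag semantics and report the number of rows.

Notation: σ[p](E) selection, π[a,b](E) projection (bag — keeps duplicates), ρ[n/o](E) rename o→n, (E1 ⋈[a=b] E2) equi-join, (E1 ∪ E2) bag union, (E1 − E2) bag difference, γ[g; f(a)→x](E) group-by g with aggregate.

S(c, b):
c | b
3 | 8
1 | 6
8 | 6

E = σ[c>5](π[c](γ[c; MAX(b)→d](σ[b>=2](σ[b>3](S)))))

Subexpression sizes:
  S → 3
  σ[b>3](S) → 3
  σ[b>=2](σ[b>3](S)) → 3
  γ[c; MAX(b)→d](σ[b>=2](σ[b>3](S))) → 3
  π[c](γ[c; MAX(b)→d](σ[b>=2](σ[b>3](S)))) → 3
  σ[c>5](π[c](γ[c; MAX(b)→d](σ[b>=2](σ[b>3](S))))) → 1

|E| = 1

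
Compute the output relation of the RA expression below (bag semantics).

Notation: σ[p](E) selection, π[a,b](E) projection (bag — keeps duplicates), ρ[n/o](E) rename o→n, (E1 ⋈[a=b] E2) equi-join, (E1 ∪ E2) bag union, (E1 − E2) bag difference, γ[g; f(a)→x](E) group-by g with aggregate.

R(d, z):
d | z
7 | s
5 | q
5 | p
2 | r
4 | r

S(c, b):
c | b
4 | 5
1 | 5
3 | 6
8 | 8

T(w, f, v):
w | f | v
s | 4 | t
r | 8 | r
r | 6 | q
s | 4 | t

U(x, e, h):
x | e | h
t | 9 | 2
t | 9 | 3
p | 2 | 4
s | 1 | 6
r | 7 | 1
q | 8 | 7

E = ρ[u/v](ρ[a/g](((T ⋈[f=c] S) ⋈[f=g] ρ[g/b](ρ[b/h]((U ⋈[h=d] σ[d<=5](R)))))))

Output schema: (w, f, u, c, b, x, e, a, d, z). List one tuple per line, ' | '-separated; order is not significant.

Per-node cardinality:
  T → 4
  S → 4
  (T ⋈[f=c] S) → 3
  U → 6
  R → 5
  σ[d<=5](R) → 4
  (U ⋈[h=d] σ[d<=5](R)) → 2
  ρ[b/h]((U ⋈[h=d] σ[d<=5](R))) → 2
  ρ[g/b](ρ[b/h]((U ⋈[h=d] σ[d<=5](R)))) → 2
  ((T ⋈[f=c] S) ⋈[f=g] ρ[g/b](ρ[b/h]((U ⋈[h=d] σ[d<=5](R))))) → 2
  ρ[a/g](((T ⋈[f=c] S) ⋈[f=g] ρ[g/b](ρ[b/h]((U ⋈[h=d] σ[d<=5](R)))))) → 2
  ρ[u/v](ρ[a/g](((T ⋈[f=c] S) ⋈[f=g] ρ[g/b](ρ[b/h]((U ⋈[h=d] σ[d<=5](R))))))) → 2

== RESULT ==
w | f | u | c | b | x | e | a | d | z
s | 4 | t | 4 | 5 | p | 2 | 4 | 4 | r
s | 4 | t | 4 | 5 | p | 2 | 4 | 4 | r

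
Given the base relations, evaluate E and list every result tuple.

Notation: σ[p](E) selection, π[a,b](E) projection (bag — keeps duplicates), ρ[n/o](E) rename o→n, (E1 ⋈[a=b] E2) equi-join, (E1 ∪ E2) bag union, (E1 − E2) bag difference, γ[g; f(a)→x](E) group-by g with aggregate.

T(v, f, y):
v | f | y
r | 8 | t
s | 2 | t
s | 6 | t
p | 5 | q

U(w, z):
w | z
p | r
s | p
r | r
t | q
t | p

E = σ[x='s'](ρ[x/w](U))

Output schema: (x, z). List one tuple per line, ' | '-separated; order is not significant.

Subexpression sizes:
  U → 5
  ρ[x/w](U) → 5
  σ[x='s'](ρ[x/w](U)) → 1

== RESULT ==
x | z
s | p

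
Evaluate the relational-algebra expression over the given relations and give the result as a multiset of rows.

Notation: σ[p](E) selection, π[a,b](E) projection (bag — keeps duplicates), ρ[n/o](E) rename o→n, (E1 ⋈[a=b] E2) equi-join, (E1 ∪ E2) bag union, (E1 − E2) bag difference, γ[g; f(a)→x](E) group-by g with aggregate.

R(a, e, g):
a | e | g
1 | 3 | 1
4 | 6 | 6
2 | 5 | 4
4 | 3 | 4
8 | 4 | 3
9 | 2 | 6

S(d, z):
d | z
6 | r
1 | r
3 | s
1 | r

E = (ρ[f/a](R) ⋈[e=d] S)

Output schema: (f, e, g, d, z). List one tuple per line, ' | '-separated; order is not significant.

Per-node cardinality:
  R → 6
  ρ[f/a](R) → 6
  S → 4
  (ρ[f/a](R) ⋈[e=d] S) → 3

== RESULT ==
f | e | g | d | z
1 | 3 | 1 | 3 | s
4 | 3 | 4 | 3 | s
4 | 6 | 6 | 6 | r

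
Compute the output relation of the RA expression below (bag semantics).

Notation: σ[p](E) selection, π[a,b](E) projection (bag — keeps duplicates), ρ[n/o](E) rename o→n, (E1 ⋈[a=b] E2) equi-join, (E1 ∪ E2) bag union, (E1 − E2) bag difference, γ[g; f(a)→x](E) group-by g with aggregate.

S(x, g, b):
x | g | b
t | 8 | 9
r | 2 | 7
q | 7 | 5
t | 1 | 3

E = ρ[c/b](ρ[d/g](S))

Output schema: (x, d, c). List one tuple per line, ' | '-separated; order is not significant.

Row counts bottom-up:
  S → 4
  ρ[d/g](S) → 4
  ρ[c/b](ρ[d/g](S)) → 4

== RESULT ==
x | d | c
q | 7 | 5
r | 2 | 7
t | 1 | 3
t | 8 | 9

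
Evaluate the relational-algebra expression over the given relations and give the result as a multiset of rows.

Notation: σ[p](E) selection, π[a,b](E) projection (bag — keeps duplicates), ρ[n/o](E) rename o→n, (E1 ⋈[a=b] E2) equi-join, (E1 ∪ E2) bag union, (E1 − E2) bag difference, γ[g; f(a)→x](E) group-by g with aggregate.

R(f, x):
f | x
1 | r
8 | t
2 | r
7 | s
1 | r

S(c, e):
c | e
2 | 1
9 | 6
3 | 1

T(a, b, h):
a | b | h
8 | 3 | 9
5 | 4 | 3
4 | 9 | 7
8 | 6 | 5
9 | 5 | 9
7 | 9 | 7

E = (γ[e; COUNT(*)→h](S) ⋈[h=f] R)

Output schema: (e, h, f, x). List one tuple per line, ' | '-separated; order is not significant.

Row counts bottom-up:
  S → 3
  γ[e; COUNT(*)→h](S) → 2
  R → 5
  (γ[e; COUNT(*)→h](S) ⋈[h=f] R) → 3

== RESULT ==
e | h | f | x
1 | 2 | 2 | r
6 | 1 | 1 | r
6 | 1 | 1 | r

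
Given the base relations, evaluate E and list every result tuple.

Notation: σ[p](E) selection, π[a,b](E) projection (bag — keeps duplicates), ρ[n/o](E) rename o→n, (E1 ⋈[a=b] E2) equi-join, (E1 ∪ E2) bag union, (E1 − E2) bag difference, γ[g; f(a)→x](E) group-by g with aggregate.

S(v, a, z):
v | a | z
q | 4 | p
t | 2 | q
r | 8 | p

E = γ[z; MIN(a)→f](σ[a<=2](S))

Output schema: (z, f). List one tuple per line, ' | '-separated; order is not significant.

Row counts bottom-up:
  S → 3
  σ[a<=2](S) → 1
  γ[z; MIN(a)→f](σ[a<=2](S)) → 1

== RESULT ==
z | f
q | 2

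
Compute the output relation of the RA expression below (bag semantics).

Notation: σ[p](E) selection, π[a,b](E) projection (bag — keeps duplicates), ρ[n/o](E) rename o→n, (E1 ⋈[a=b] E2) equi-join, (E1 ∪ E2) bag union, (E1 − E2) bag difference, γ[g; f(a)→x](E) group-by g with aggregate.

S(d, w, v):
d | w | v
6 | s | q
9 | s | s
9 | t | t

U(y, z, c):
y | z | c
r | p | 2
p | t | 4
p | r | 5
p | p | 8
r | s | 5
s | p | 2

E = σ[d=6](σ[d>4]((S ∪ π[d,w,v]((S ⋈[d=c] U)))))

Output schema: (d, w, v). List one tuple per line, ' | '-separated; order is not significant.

Per-node cardinality:
  S → 3
  S → 3
  U → 6
  (S ⋈[d=c] U) → 0
  π[d,w,v]((S ⋈[d=c] U)) → 0
  (S ∪ π[d,w,v]((S ⋈[d=c] U))) → 3
  σ[d>4]((S ∪ π[d,w,v]((S ⋈[d=c] U)))) → 3
  σ[d=6](σ[d>4]((S ∪ π[d,w,v]((S ⋈[d=c] U))))) → 1

== RESULT ==
d | w | v
6 | s | q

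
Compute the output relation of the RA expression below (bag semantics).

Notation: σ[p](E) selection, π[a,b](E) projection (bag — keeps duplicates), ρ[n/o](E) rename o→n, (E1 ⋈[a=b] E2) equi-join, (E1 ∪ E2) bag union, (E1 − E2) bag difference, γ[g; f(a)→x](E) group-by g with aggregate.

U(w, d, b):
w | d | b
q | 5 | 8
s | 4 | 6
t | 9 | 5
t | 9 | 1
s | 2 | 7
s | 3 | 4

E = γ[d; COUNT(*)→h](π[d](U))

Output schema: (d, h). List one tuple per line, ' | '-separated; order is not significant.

Row counts bottom-up:
  U → 6
  π[d](U) → 6
  γ[d; COUNT(*)→h](π[d](U)) → 5

== RESULT ==
d | h
2 | 1
3 | 1
4 | 1
5 | 1
9 | 2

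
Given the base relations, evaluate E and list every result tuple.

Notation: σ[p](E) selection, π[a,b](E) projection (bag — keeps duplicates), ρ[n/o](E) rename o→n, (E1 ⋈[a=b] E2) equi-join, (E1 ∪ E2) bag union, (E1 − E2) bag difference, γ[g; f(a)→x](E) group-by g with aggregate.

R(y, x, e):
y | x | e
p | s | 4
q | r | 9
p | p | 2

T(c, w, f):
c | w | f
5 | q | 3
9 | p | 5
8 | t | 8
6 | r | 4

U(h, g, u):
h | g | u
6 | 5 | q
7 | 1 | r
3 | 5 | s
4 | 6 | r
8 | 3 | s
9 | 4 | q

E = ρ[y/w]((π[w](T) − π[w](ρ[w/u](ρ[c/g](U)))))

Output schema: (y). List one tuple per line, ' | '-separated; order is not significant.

Stepwise |·|:
  T → 4
  π[w](T) → 4
  U → 6
  ρ[c/g](U) → 6
  ρ[w/u](ρ[c/g](U)) → 6
  π[w](ρ[w/u](ρ[c/g](U))) → 6
  (π[w](T) − π[w](ρ[w/u](ρ[c/g](U)))) → 2
  ρ[y/w]((π[w](T) − π[w](ρ[w/u](ρ[c/g](U))))) → 2

== RESULT ==
y
p
t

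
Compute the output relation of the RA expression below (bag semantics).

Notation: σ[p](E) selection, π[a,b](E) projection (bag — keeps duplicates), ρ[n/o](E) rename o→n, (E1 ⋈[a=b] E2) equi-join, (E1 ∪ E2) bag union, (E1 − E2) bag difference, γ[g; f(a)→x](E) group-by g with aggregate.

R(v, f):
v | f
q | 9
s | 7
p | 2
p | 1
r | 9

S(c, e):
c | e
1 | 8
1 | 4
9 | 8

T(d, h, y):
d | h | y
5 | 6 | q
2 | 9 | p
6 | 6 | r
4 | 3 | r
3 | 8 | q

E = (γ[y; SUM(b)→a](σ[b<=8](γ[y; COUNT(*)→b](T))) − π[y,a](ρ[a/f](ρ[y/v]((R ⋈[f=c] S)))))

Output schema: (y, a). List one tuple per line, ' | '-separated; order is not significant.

Per-node cardinality:
  T → 5
  γ[y; COUNT(*)→b](T) → 3
  σ[b<=8](γ[y; COUNT(*)→b](T)) → 3
  γ[y; SUM(b)→a](σ[b<=8](γ[y; COUNT(*)→b](T))) → 3
  R → 5
  S → 3
  (R ⋈[f=c] S) → 4
  ρ[y/v]((R ⋈[f=c] S)) → 4
  ρ[a/f](ρ[y/v]((R ⋈[f=c] S))) → 4
  π[y,a](ρ[a/f](ρ[y/v]((R ⋈[f=c] S)))) → 4
  (γ[y; SUM(b)→a](σ[b<=8](γ[y; COUNT(*)→b](T))) − π[y,a](ρ[a/f](ρ[y/v]((R ⋈[f=c] S))))) → 2

== RESULT ==
y | a
q | 2
r | 2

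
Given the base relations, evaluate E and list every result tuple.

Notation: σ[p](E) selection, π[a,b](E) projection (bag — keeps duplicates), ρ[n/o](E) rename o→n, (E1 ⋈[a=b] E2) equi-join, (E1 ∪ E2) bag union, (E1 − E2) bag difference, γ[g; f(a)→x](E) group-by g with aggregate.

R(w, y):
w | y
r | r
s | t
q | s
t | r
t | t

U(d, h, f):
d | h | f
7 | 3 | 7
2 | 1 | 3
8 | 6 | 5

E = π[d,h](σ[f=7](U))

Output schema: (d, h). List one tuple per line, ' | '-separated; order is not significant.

Stepwise |·|:
  U → 3
  σ[f=7](U) → 1
  π[d,h](σ[f=7](U)) → 1

== RESULT ==
d | h
7 | 3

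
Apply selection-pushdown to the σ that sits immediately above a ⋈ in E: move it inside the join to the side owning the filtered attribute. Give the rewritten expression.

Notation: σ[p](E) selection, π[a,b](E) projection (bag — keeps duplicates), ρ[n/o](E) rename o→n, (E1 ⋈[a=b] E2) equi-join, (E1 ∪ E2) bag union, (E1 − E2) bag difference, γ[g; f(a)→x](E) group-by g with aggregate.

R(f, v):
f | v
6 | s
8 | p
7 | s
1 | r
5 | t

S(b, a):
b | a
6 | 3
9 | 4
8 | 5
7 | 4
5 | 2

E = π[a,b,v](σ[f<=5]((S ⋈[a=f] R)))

σ filters on f, owned by the right side.
E' = π[a,b,v]((S ⋈[a=f] σ[f<=5](R)))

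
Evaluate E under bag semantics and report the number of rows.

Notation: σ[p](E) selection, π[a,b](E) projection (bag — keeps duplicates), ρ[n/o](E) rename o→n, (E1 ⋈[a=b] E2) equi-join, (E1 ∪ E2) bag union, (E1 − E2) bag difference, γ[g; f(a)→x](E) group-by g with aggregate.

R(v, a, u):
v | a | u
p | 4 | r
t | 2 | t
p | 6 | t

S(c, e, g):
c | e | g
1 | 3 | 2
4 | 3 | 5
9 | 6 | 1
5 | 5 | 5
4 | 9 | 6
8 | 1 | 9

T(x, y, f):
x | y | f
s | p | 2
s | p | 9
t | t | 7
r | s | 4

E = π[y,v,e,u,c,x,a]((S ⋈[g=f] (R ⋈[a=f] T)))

Stepwise |·|:
  S → 6
  R → 3
  T → 4
  (R ⋈[a=f] T) → 2
  (S ⋈[g=f] (R ⋈[a=f] T)) → 1
  π[y,v,e,u,c,x,a]((S ⋈[g=f] (R ⋈[a=f] T))) → 1

|E| = 1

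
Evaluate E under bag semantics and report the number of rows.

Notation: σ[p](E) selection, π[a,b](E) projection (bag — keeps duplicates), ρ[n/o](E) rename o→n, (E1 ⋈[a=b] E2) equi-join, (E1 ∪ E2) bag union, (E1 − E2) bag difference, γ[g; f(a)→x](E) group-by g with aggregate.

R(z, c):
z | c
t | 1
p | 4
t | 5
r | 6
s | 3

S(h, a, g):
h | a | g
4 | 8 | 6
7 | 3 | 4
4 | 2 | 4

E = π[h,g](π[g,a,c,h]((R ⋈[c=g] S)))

Per-node cardinality:
  R → 5
  S → 3
  (R ⋈[c=g] S) → 3
  π[g,a,c,h]((R ⋈[c=g] S)) → 3
  π[h,g](π[g,a,c,h]((R ⋈[c=g] S))) → 3

|E| = 3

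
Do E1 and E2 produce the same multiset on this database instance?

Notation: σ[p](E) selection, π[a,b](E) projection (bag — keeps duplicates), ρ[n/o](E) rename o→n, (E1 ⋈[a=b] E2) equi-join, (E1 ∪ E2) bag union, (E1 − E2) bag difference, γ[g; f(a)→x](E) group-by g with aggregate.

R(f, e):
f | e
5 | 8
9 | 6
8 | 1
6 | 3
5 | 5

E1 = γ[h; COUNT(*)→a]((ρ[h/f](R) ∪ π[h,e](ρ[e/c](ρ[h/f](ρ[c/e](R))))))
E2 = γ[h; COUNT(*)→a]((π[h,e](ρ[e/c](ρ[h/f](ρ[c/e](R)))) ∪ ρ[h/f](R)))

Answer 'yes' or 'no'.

E1 subexpression sizes:
  R → 5
  ρ[h/f](R) → 5
  R → 5
  ρ[c/e](R) → 5
  ρ[h/f](ρ[c/e](R)) → 5
  ρ[e/c](ρ[h/f](ρ[c/e](R))) → 5
  π[h,e](ρ[e/c](ρ[h/f](ρ[c/e](R)))) → 5
  (ρ[h/f](R) ∪ π[h,e](ρ[e/c](ρ[h/f](ρ[c/e](R))))) → 10
  γ[h; COUNT(*)→a]((ρ[h/f](R) ∪ π[h,e](ρ[e/c](ρ[h/f](ρ[c/e](R)))))) → 4
E2 subexpression sizes:
  R → 5
  ρ[c/e](R) → 5
  ρ[h/f](ρ[c/e](R)) → 5
  ρ[e/c](ρ[h/f](ρ[c/e](R))) → 5
  π[h,e](ρ[e/c](ρ[h/f](ρ[c/e](R)))) → 5
  R → 5
  ρ[h/f](R) → 5
  (π[h,e](ρ[e/c](ρ[h/f](ρ[c/e](R)))) ∪ ρ[h/f](R)) → 10
  γ[h; COUNT(*)→a]((π[h,e](ρ[e/c](ρ[h/f](ρ[c/e](R)))) ∪ ρ[h/f](R))) → 4

E1 and E2 produce the same multiset:
h | a
5 | 4
6 | 2
8 | 2
9 | 2

yes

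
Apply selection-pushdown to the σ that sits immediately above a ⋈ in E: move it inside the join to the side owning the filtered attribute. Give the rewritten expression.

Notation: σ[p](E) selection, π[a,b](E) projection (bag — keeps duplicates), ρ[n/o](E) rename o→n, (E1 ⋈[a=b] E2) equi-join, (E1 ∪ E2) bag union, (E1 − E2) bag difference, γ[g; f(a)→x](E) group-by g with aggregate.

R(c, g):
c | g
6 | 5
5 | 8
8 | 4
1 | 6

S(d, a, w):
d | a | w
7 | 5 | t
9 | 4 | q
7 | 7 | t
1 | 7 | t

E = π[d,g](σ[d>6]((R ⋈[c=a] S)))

σ filters on d, owned by the right side.
E' = π[d,g]((R ⋈[c=a] σ[d>6](S)))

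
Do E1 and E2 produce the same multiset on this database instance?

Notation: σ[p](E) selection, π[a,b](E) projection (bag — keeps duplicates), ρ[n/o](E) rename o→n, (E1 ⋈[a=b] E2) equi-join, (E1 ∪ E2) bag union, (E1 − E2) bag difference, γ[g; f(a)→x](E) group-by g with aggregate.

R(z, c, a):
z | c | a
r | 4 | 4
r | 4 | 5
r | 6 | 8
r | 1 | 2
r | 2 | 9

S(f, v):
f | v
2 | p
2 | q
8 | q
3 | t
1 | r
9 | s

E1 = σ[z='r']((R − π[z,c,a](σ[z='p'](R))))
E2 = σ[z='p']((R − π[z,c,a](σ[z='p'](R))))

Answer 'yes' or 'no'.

E1 subexpression sizes:
  R → 5
  R → 5
  σ[z='p'](R) → 0
  π[z,c,a](σ[z='p'](R)) → 0
  (R − π[z,c,a](σ[z='p'](R))) → 5
  σ[z='r']((R − π[z,c,a](σ[z='p'](R)))) → 5
E2 subexpression sizes:
  R → 5
  R → 5
  σ[z='p'](R) → 0
  π[z,c,a](σ[z='p'](R)) → 0
  (R − π[z,c,a](σ[z='p'](R))) → 5
  σ[z='p']((R − π[z,c,a](σ[z='p'](R)))) → 0

E1 result:
z | c | a
r | 1 | 2
r | 2 | 9
r | 4 | 4
r | 4 | 5
r | 6 | 8
E2 result:
z | c | a
(0 rows)
Witness: ('r', 4, 5) appears 1× in E1 but 0× in E2.

no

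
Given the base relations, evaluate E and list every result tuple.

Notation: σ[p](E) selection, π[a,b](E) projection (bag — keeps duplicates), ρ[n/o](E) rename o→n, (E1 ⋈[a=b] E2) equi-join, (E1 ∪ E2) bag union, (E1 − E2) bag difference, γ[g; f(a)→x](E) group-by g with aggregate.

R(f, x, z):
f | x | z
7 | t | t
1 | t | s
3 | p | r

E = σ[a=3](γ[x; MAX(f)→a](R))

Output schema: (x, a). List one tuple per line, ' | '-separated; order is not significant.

Per-node cardinality:
  R → 3
  γ[x; MAX(f)→a](R) → 2
  σ[a=3](γ[x; MAX(f)→a](R)) → 1

== RESULT ==
x | a
p | 3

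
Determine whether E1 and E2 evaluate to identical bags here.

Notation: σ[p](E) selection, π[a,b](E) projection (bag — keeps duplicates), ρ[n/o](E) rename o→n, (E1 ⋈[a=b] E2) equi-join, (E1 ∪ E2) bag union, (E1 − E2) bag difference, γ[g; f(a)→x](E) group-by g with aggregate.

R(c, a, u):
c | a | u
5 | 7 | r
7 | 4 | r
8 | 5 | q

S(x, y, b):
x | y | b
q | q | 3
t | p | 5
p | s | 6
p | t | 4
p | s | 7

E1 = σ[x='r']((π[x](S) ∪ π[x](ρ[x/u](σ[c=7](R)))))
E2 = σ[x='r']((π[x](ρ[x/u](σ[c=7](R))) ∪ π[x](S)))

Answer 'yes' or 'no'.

E1 row counts bottom-up:
  S → 5
  π[x](S) → 5
  R → 3
  σ[c=7](R) → 1
  ρ[x/u](σ[c=7](R)) → 1
  π[x](ρ[x/u](σ[c=7](R))) → 1
  (π[x](S) ∪ π[x](ρ[x/u](σ[c=7](R)))) → 6
  σ[x='r']((π[x](S) ∪ π[x](ρ[x/u](σ[c=7](R))))) → 1
E2 row counts bottom-up:
  R → 3
  σ[c=7](R) → 1
  ρ[x/u](σ[c=7](R)) → 1
  π[x](ρ[x/u](σ[c=7](R))) → 1
  S → 5
  π[x](S) → 5
  (π[x](ρ[x/u](σ[c=7](R))) ∪ π[x](S)) → 6
  σ[x='r']((π[x](ρ[x/u](σ[c=7](R))) ∪ π[x](S))) → 1

E1 and E2 produce the same multiset:
x
r

yes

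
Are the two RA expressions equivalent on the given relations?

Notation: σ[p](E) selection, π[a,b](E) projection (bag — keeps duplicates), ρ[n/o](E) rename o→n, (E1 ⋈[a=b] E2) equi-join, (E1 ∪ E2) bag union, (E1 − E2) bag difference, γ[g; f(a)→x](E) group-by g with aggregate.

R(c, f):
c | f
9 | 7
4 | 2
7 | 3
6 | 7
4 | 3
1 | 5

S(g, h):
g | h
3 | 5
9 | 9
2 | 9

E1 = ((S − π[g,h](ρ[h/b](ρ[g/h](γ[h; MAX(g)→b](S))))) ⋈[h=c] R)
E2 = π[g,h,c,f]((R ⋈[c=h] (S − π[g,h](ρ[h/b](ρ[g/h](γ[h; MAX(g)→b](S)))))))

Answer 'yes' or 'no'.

E1 row counts bottom-up:
  S → 3
  S → 3
  γ[h; MAX(g)→b](S) → 2
  ρ[g/h](γ[h; MAX(g)→b](S)) → 2
  ρ[h/b](ρ[g/h](γ[h; MAX(g)→b](S))) → 2
  π[g,h](ρ[h/b](ρ[g/h](γ[h; MAX(g)→b](S)))) → 2
  (S − π[g,h](ρ[h/b](ρ[g/h](γ[h; MAX(g)→b](S))))) → 2
  R → 6
  ((S − π[g,h](ρ[h/b](ρ[g/h](γ[h; MAX(g)→b](S))))) ⋈[h=c] R) → 1
E2 row counts bottom-up:
  R → 6
  S → 3
  S → 3
  γ[h; MAX(g)→b](S) → 2
  ρ[g/h](γ[h; MAX(g)→b](S)) → 2
  ρ[h/b](ρ[g/h](γ[h; MAX(g)→b](S))) → 2
  π[g,h](ρ[h/b](ρ[g/h](γ[h; MAX(g)→b](S)))) → 2
  (S − π[g,h](ρ[h/b](ρ[g/h](γ[h; MAX(g)→b](S))))) → 2
  (R ⋈[c=h] (S − π[g,h](ρ[h/b](ρ[g/h](γ[h; MAX(g)→b](S)))))) → 1
  π[g,h,c,f]((R ⋈[c=h] (S − π[g,h](ρ[h/b](ρ[g/h](γ[h; MAX(g)→b](S))))))) → 1

E1 and E2 produce the same multiset:
g | h | c | f
2 | 9 | 9 | 7

yes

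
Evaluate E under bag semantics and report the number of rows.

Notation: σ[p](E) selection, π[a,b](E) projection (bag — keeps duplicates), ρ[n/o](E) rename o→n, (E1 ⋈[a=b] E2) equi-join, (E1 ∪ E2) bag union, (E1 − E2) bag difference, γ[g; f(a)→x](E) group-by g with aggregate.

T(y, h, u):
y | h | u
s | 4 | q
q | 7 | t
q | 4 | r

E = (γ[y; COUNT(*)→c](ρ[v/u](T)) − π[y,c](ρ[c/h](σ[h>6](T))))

Subexpression sizes:
  T → 3
  ρ[v/u](T) → 3
  γ[y; COUNT(*)→c](ρ[v/u](T)) → 2
  T → 3
  σ[h>6](T) → 1
  ρ[c/h](σ[h>6](T)) → 1
  π[y,c](ρ[c/h](σ[h>6](T))) → 1
  (γ[y; COUNT(*)→c](ρ[v/u](T)) − π[y,c](ρ[c/h](σ[h>6](T)))) → 2

|E| = 2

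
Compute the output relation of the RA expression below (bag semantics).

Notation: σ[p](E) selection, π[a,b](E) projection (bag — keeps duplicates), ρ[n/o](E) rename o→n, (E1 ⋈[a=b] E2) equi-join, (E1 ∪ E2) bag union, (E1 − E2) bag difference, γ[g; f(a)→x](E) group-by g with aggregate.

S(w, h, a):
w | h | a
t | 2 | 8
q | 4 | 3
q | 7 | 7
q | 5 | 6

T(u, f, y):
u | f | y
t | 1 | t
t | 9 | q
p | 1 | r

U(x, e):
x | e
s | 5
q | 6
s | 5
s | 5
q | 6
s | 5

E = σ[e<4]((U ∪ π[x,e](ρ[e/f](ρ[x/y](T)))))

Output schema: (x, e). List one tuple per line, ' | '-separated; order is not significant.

Per-node cardinality:
  U → 6
  T → 3
  ρ[x/y](T) → 3
  ρ[e/f](ρ[x/y](T)) → 3
  π[x,e](ρ[e/f](ρ[x/y](T))) → 3
  (U ∪ π[x,e](ρ[e/f](ρ[x/y](T)))) → 9
  σ[e<4]((U ∪ π[x,e](ρ[e/f](ρ[x/y](T))))) → 2

== RESULT ==
x | e
r | 1
t | 1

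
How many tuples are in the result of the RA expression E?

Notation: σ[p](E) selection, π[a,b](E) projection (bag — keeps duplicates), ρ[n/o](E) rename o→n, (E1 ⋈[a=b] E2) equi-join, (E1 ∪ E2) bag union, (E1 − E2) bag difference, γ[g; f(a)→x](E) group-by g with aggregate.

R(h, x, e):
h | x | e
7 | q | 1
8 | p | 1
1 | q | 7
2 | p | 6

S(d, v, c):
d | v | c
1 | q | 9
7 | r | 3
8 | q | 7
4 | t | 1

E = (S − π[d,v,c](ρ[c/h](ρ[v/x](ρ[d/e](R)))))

Row counts bottom-up:
  S → 4
  R → 4
  ρ[d/e](R) → 4
  ρ[v/x](ρ[d/e](R)) → 4
  ρ[c/h](ρ[v/x](ρ[d/e](R))) → 4
  π[d,v,c](ρ[c/h](ρ[v/x](ρ[d/e](R)))) → 4
  (S − π[d,v,c](ρ[c/h](ρ[v/x](ρ[d/e](R))))) → 4

|E| = 4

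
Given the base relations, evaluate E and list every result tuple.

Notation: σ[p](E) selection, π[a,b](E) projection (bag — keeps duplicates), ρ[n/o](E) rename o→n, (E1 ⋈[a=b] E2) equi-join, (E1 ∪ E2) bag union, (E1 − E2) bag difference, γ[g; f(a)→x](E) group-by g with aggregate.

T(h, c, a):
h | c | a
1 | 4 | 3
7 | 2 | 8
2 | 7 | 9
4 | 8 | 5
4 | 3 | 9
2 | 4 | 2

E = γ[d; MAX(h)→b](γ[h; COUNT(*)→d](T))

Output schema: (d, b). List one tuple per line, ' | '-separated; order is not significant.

Row counts bottom-up:
  T → 6
  γ[h; COUNT(*)→d](T) → 4
  γ[d; MAX(h)→b](γ[h; COUNT(*)→d](T)) → 2

== RESULT ==
d | b
1 | 7
2 | 4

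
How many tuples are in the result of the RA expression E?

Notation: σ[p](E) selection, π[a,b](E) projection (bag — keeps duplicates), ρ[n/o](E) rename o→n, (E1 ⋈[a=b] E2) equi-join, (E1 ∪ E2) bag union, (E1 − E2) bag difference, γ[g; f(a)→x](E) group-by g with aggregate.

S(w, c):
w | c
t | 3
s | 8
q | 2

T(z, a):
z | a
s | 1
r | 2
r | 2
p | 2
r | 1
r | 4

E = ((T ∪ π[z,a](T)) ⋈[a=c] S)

Subexpression sizes:
  T → 6
  T → 6
  π[z,a](T) → 6
  (T ∪ π[z,a](T)) → 12
  S → 3
  ((T ∪ π[z,a](T)) ⋈[a=c] S) → 6

|E| = 6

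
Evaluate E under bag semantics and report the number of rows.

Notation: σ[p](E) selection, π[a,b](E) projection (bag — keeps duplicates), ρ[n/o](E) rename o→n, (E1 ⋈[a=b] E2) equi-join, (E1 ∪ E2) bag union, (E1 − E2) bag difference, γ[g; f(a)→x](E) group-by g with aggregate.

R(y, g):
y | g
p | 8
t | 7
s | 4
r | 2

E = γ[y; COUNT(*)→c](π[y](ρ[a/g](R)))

Stepwise |·|:
  R → 4
  ρ[a/g](R) → 4
  π[y](ρ[a/g](R)) → 4
  γ[y; COUNT(*)→c](π[y](ρ[a/g](R))) → 4

|E| = 4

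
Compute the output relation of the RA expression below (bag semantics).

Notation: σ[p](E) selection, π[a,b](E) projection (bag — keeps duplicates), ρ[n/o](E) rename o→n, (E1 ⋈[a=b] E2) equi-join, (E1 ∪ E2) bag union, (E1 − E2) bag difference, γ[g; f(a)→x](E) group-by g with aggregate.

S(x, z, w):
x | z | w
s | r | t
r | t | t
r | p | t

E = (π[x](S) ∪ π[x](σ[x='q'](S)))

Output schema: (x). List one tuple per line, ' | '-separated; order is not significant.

Stepwise |·|:
  S → 3
  π[x](S) → 3
  S → 3
  σ[x='q'](S) → 0
  π[x](σ[x='q'](S)) → 0
  (π[x](S) ∪ π[x](σ[x='q'](S))) → 3

== RESULT ==
x
r
r
s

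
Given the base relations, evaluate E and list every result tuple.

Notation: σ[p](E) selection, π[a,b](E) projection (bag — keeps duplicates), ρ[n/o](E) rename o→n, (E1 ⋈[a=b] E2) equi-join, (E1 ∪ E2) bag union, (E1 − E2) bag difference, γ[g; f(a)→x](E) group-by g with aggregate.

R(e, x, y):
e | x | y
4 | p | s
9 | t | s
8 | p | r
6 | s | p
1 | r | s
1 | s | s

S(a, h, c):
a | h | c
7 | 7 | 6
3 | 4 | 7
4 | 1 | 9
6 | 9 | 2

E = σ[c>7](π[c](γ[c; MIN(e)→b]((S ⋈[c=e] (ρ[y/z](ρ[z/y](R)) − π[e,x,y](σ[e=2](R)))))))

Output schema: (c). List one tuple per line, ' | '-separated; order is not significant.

Stepwise |·|:
  S → 4
  R → 6
  ρ[z/y](R) → 6
  ρ[y/z](ρ[z/y](R)) → 6
  R → 6
  σ[e=2](R) → 0
  π[e,x,y](σ[e=2](R)) → 0
  (ρ[y/z](ρ[z/y](R)) − π[e,x,y](σ[e=2](R))) → 6
  (S ⋈[c=e] (ρ[y/z](ρ[z/y](R)) − π[e,x,y](σ[e=2](R)))) → 2
  γ[c; MIN(e)→b]((S ⋈[c=e] (ρ[y/z](ρ[z/y](R)) − π[e,x,y](σ[e=2](R))))) → 2
  π[c](γ[c; MIN(e)→b]((S ⋈[c=e] (ρ[y/z](ρ[z/y](R)) − π[e,x,y](σ[e=2](R)))))) → 2
  σ[c>7](π[c](γ[c; MIN(e)→b]((S ⋈[c=e] (ρ[y/z](ρ[z/y](R)) − π[e,x,y](σ[e=2](R))))))) → 1

== RESULT ==
c
9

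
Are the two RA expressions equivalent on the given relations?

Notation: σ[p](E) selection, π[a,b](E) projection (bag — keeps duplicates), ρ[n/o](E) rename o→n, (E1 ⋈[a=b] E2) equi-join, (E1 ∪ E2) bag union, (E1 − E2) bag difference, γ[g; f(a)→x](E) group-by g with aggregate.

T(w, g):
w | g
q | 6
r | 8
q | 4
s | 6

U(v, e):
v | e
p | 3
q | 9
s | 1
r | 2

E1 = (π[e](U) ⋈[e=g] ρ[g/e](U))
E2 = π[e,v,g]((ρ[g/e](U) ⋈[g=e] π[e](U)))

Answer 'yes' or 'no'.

E1 stepwise |·|:
  U → 4
  π[e](U) → 4
  U → 4
  ρ[g/e](U) → 4
  (π[e](U) ⋈[e=g] ρ[g/e](U)) → 4
E2 stepwise |·|:
  U → 4
  ρ[g/e](U) → 4
  U → 4
  π[e](U) → 4
  (ρ[g/e](U) ⋈[g=e] π[e](U)) → 4
  π[e,v,g]((ρ[g/e](U) ⋈[g=e] π[e](U))) → 4

E1 and E2 produce the same multiset:
e | v | g
1 | s | 1
2 | r | 2
3 | p | 3
9 | q | 9

yes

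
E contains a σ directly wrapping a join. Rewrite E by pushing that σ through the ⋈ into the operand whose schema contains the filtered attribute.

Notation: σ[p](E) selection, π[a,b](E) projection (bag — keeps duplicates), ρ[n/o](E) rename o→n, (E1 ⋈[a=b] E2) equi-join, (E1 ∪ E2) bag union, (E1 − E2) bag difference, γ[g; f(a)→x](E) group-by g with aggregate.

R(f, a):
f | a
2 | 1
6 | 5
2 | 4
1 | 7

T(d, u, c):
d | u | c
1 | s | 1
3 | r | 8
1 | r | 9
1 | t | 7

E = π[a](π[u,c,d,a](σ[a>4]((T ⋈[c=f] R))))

σ filters on a, owned by the right side.
E' = π[a](π[u,c,d,a]((T ⋈[c=f] σ[a>4](R))))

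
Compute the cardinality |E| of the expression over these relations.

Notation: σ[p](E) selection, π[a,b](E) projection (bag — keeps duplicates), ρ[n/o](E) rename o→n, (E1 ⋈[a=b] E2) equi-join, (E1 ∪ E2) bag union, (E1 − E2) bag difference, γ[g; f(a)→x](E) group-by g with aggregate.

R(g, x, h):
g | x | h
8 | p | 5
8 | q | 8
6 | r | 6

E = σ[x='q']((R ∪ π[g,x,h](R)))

Stepwise |·|:
  R → 3
  R → 3
  π[g,x,h](R) → 3
  (R ∪ π[g,x,h](R)) → 6
  σ[x='q']((R ∪ π[g,x,h](R))) → 2

|E| = 2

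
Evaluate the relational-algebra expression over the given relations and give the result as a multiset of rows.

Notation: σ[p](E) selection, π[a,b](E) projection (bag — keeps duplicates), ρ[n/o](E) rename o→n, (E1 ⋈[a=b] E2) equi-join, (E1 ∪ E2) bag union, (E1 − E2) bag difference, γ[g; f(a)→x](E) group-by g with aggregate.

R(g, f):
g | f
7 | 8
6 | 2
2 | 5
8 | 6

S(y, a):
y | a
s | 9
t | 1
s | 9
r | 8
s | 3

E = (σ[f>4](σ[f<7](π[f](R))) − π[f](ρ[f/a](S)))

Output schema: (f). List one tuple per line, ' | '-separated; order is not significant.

Per-node cardinality:
  R → 4
  π[f](R) → 4
  σ[f<7](π[f](R)) → 3
  σ[f>4](σ[f<7](π[f](R))) → 2
  S → 5
  ρ[f/a](S) → 5
  π[f](ρ[f/a](S)) → 5
  (σ[f>4](σ[f<7](π[f](R))) − π[f](ρ[f/a](S))) → 2

== RESULT ==
f
5
6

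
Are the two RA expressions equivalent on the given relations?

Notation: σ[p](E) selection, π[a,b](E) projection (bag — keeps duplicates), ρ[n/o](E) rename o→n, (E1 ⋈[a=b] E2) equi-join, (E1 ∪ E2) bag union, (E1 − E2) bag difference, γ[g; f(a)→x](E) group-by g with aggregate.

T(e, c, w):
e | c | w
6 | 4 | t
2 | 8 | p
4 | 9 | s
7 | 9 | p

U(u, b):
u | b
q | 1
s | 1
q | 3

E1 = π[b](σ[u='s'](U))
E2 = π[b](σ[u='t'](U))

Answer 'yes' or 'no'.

E1 subexpression sizes:
  U → 3
  σ[u='s'](U) → 1
  π[b](σ[u='s'](U)) → 1
E2 subexpression sizes:
  U → 3
  σ[u='t'](U) → 0
  π[b](σ[u='t'](U)) → 0

E1 result:
b
1
E2 result:
b
(0 rows)
Witness: (1,) appears 1× in E1 but 0× in E2.

no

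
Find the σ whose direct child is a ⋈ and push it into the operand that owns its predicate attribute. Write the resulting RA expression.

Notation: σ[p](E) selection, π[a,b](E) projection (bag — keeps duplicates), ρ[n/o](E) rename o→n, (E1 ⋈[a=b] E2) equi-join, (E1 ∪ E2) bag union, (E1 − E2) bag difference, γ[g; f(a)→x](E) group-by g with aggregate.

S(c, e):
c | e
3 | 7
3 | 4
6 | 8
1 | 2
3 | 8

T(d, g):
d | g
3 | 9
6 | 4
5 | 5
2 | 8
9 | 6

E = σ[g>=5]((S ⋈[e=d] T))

σ filters on g, owned by the right side.
E' = (S ⋈[e=d] σ[g>=5](T))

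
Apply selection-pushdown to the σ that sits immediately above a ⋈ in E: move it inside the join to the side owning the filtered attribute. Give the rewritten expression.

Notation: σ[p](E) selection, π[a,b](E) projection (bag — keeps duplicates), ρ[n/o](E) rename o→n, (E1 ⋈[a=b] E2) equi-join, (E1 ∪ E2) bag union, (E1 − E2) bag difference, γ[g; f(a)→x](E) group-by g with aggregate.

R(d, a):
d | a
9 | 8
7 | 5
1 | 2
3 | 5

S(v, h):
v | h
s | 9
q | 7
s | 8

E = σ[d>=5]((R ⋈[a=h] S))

σ filters on d, owned by the left side.
E' = (σ[d>=5](R) ⋈[a=h] S)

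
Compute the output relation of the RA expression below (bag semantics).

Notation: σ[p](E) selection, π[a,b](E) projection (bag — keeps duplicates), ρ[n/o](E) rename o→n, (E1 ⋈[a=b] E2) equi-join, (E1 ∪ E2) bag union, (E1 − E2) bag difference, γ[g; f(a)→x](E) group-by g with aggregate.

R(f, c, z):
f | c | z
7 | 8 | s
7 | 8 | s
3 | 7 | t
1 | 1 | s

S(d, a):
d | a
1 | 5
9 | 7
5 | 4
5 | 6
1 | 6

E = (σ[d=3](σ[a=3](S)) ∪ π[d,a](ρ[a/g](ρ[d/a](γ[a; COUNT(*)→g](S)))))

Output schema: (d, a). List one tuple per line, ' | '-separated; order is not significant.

Row counts bottom-up:
  S → 5
  σ[a=3](S) → 0
  σ[d=3](σ[a=3](S)) → 0
  S → 5
  γ[a; COUNT(*)→g](S) → 4
  ρ[d/a](γ[a; COUNT(*)→g](S)) → 4
  ρ[a/g](ρ[d/a](γ[a; COUNT(*)→g](S))) → 4
  π[d,a](ρ[a/g](ρ[d/a](γ[a; COUNT(*)→g](S)))) → 4
  (σ[d=3](σ[a=3](S)) ∪ π[d,a](ρ[a/g](ρ[d/a](γ[a; COUNT(*)→g](S))))) → 4

== RESULT ==
d | a
4 | 1
5 | 1
6 | 2
7 | 1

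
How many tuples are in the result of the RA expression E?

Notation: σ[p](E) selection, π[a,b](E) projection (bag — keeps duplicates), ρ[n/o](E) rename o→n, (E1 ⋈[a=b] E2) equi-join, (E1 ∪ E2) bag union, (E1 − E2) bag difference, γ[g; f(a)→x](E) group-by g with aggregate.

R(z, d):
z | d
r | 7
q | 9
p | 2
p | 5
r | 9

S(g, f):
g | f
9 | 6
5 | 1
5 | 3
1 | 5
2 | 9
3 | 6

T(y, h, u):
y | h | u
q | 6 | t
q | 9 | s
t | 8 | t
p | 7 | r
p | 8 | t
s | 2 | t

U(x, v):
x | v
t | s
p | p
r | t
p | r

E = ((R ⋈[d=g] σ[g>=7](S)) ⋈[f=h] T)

Row counts bottom-up:
  R → 5
  S → 6
  σ[g>=7](S) → 1
  (R ⋈[d=g] σ[g>=7](S)) → 2
  T → 6
  ((R ⋈[d=g] σ[g>=7](S)) ⋈[f=h] T) → 2

|E| = 2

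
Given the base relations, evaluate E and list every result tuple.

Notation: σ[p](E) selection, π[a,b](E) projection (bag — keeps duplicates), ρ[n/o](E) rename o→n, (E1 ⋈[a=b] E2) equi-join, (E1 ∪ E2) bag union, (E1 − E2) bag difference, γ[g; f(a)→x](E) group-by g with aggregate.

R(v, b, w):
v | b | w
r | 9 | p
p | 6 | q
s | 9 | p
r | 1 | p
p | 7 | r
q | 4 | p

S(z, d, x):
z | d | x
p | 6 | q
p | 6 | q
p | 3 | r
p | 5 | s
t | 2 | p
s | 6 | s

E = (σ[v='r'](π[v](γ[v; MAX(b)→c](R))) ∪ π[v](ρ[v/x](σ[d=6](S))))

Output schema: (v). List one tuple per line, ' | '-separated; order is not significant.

Subexpression sizes:
  R → 6
  γ[v; MAX(b)→c](R) → 4
  π[v](γ[v; MAX(b)→c](R)) → 4
  σ[v='r'](π[v](γ[v; MAX(b)→c](R))) → 1
  S → 6
  σ[d=6](S) → 3
  ρ[v/x](σ[d=6](S)) → 3
  π[v](ρ[v/x](σ[d=6](S))) → 3
  (σ[v='r'](π[v](γ[v; MAX(b)→c](R))) ∪ π[v](ρ[v/x](σ[d=6](S)))) → 4

== RESULT ==
v
q
q
r
s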